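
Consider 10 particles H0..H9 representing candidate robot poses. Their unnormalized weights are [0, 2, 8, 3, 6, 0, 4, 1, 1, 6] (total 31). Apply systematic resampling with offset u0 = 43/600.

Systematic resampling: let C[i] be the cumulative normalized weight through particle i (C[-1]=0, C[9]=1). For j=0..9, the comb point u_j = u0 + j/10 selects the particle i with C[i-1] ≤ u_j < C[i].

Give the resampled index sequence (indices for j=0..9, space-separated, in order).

2 2 2 3 4 4 6 7 9 9

C = [0, 2/31, 10/31, 13/31, 19/31, 19/31, 23/31, 24/31, 25/31, 1]
j=0: u_0=43/600 ∈ [2/31, 10/31) → index 2
j=1: u_1=103/600 ∈ [2/31, 10/31) → index 2
j=2: u_2=163/600 ∈ [2/31, 10/31) → index 2
j=3: u_3=223/600 ∈ [10/31, 13/31) → index 3
j=4: u_4=283/600 ∈ [13/31, 19/31) → index 4
j=5: u_5=343/600 ∈ [13/31, 19/31) → index 4
j=6: u_6=403/600 ∈ [19/31, 23/31) → index 6
j=7: u_7=463/600 ∈ [23/31, 24/31) → index 7
j=8: u_8=523/600 ∈ [25/31, 1) → index 9
j=9: u_9=583/600 ∈ [25/31, 1) → index 9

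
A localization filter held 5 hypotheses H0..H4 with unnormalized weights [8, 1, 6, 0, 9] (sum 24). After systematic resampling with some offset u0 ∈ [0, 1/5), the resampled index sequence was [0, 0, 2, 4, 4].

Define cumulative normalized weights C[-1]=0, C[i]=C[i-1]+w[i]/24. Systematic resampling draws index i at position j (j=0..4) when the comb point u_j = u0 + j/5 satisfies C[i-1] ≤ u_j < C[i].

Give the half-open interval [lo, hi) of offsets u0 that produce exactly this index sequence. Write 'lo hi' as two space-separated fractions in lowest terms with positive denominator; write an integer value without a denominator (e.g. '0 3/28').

1/40 2/15

C = [1/3, 3/8, 5/8, 5/8, 1]
j=0 picked index 0: u0 ∈ [0, 1/3)
j=1 picked index 0: u0 ∈ [-1/5, 2/15)
j=2 picked index 2: u0 ∈ [-1/40, 9/40)
j=3 picked index 4: u0 ∈ [1/40, 2/5)
j=4 picked index 4: u0 ∈ [-7/40, 1/5)
intersection: [1/40, 2/15)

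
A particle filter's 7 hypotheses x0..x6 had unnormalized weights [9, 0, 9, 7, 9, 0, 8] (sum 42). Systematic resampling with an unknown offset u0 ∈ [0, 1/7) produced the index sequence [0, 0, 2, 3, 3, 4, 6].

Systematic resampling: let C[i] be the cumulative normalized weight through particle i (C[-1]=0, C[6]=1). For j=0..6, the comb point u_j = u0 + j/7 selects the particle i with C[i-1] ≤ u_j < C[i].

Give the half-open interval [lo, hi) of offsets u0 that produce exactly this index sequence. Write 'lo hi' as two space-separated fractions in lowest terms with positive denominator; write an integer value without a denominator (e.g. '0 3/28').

C = [3/14, 3/14, 3/7, 25/42, 17/21, 17/21, 1]
j=0 picked index 0: u0 ∈ [0, 3/14)
j=1 picked index 0: u0 ∈ [-1/7, 1/14)
j=2 picked index 2: u0 ∈ [-1/14, 1/7)
j=3 picked index 3: u0 ∈ [0, 1/6)
j=4 picked index 3: u0 ∈ [-1/7, 1/42)
j=5 picked index 4: u0 ∈ [-5/42, 2/21)
j=6 picked index 6: u0 ∈ [-1/21, 1/7)
intersection: [0, 1/42)

0 1/42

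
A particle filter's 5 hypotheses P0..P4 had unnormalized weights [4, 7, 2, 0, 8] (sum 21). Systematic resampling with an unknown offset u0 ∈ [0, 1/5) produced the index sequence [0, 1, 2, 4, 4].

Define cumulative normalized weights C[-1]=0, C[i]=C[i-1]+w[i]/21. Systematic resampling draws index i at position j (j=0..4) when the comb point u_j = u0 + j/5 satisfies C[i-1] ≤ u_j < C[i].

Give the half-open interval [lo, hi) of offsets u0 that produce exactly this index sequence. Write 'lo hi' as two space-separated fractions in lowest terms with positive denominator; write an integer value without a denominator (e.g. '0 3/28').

C = [4/21, 11/21, 13/21, 13/21, 1]
j=0 picked index 0: u0 ∈ [0, 4/21)
j=1 picked index 1: u0 ∈ [-1/105, 34/105)
j=2 picked index 2: u0 ∈ [13/105, 23/105)
j=3 picked index 4: u0 ∈ [2/105, 2/5)
j=4 picked index 4: u0 ∈ [-19/105, 1/5)
intersection: [13/105, 4/21)

13/105 4/21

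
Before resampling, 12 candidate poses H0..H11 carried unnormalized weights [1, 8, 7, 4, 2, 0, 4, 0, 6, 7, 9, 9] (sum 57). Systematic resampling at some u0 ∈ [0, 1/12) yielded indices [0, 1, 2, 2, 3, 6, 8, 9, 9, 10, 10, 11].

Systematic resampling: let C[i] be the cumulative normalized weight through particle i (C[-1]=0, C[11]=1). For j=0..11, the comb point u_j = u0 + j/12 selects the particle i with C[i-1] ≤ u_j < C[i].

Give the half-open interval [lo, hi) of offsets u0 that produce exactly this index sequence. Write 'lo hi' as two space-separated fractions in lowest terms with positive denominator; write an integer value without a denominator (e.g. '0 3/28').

0 1/114

C = [1/57, 3/19, 16/57, 20/57, 22/57, 22/57, 26/57, 26/57, 32/57, 13/19, 16/19, 1]
j=0 picked index 0: u0 ∈ [0, 1/57)
j=1 picked index 1: u0 ∈ [-5/76, 17/228)
j=2 picked index 2: u0 ∈ [-1/114, 13/114)
j=3 picked index 2: u0 ∈ [-7/76, 7/228)
j=4 picked index 3: u0 ∈ [-1/19, 1/57)
j=5 picked index 6: u0 ∈ [-7/228, 3/76)
j=6 picked index 8: u0 ∈ [-5/114, 7/114)
j=7 picked index 9: u0 ∈ [-5/228, 23/228)
j=8 picked index 9: u0 ∈ [-2/19, 1/57)
j=9 picked index 10: u0 ∈ [-5/76, 7/76)
j=10 picked index 10: u0 ∈ [-17/114, 1/114)
j=11 picked index 11: u0 ∈ [-17/228, 1/12)
intersection: [0, 1/114)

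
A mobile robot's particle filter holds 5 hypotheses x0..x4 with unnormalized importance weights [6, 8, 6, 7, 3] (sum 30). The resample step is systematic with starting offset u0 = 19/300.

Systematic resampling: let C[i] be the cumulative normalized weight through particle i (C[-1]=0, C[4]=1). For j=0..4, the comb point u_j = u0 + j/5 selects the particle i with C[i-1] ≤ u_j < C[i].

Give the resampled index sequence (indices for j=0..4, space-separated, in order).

0 1 1 2 3

C = [1/5, 7/15, 2/3, 9/10, 1]
j=0: u_0=19/300 ∈ [0, 1/5) → index 0
j=1: u_1=79/300 ∈ [1/5, 7/15) → index 1
j=2: u_2=139/300 ∈ [1/5, 7/15) → index 1
j=3: u_3=199/300 ∈ [7/15, 2/3) → index 2
j=4: u_4=259/300 ∈ [2/3, 9/10) → index 3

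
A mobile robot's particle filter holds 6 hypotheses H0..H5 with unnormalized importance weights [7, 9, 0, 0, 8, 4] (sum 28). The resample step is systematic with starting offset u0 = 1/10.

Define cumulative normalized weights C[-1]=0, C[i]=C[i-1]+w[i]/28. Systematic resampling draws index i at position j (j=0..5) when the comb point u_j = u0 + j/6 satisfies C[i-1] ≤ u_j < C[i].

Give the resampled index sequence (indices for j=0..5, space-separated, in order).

0 1 1 4 4 5

C = [1/4, 4/7, 4/7, 4/7, 6/7, 1]
j=0: u_0=1/10 ∈ [0, 1/4) → index 0
j=1: u_1=4/15 ∈ [1/4, 4/7) → index 1
j=2: u_2=13/30 ∈ [1/4, 4/7) → index 1
j=3: u_3=3/5 ∈ [4/7, 6/7) → index 4
j=4: u_4=23/30 ∈ [4/7, 6/7) → index 4
j=5: u_5=14/15 ∈ [6/7, 1) → index 5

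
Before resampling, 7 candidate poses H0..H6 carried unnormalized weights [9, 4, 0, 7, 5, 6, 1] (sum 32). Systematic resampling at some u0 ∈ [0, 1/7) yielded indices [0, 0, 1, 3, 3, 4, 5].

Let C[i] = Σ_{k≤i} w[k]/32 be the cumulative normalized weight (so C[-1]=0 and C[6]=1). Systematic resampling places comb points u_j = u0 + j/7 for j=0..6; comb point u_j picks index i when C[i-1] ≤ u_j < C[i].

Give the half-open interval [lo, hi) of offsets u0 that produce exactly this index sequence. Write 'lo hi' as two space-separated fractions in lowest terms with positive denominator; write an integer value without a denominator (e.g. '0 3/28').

0 3/56

C = [9/32, 13/32, 13/32, 5/8, 25/32, 31/32, 1]
j=0 picked index 0: u0 ∈ [0, 9/32)
j=1 picked index 0: u0 ∈ [-1/7, 31/224)
j=2 picked index 1: u0 ∈ [-1/224, 27/224)
j=3 picked index 3: u0 ∈ [-5/224, 11/56)
j=4 picked index 3: u0 ∈ [-37/224, 3/56)
j=5 picked index 4: u0 ∈ [-5/56, 15/224)
j=6 picked index 5: u0 ∈ [-17/224, 25/224)
intersection: [0, 3/56)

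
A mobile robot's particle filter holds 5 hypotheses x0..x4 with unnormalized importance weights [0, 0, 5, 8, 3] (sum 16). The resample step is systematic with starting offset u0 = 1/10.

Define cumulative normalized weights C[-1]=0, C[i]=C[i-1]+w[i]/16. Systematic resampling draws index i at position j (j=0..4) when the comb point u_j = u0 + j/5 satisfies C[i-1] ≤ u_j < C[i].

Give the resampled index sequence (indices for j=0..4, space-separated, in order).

2 2 3 3 4

C = [0, 0, 5/16, 13/16, 1]
j=0: u_0=1/10 ∈ [0, 5/16) → index 2
j=1: u_1=3/10 ∈ [0, 5/16) → index 2
j=2: u_2=1/2 ∈ [5/16, 13/16) → index 3
j=3: u_3=7/10 ∈ [5/16, 13/16) → index 3
j=4: u_4=9/10 ∈ [13/16, 1) → index 4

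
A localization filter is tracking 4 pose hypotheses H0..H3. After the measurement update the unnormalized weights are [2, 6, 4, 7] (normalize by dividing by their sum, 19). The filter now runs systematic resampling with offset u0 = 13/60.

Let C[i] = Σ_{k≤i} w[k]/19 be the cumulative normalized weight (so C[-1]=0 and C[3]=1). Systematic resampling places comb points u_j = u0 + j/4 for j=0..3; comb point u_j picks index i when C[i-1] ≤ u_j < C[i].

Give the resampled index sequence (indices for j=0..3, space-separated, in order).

C = [2/19, 8/19, 12/19, 1]
j=0: u_0=13/60 ∈ [2/19, 8/19) → index 1
j=1: u_1=7/15 ∈ [8/19, 12/19) → index 2
j=2: u_2=43/60 ∈ [12/19, 1) → index 3
j=3: u_3=29/30 ∈ [12/19, 1) → index 3

1 2 3 3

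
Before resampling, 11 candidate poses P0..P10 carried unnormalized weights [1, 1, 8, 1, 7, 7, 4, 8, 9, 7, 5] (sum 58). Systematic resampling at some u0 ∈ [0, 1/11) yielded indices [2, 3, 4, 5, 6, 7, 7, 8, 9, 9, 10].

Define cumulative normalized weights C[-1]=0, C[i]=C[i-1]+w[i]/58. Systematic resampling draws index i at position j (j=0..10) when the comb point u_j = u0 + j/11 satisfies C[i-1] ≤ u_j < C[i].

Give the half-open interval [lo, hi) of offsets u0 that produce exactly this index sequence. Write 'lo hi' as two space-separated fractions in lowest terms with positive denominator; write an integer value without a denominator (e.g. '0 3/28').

26/319 1/11

C = [1/58, 1/29, 5/29, 11/58, 9/29, 25/58, 1/2, 37/58, 23/29, 53/58, 1]
j=0 picked index 2: u0 ∈ [1/29, 5/29)
j=1 picked index 3: u0 ∈ [26/319, 63/638)
j=2 picked index 4: u0 ∈ [5/638, 41/319)
j=3 picked index 5: u0 ∈ [12/319, 101/638)
j=4 picked index 6: u0 ∈ [43/638, 3/22)
j=5 picked index 7: u0 ∈ [1/22, 117/638)
j=6 picked index 7: u0 ∈ [-1/22, 59/638)
j=7 picked index 8: u0 ∈ [1/638, 50/319)
j=8 picked index 9: u0 ∈ [21/319, 119/638)
j=9 picked index 9: u0 ∈ [-8/319, 61/638)
j=10 picked index 10: u0 ∈ [3/638, 1/11)
intersection: [26/319, 1/11)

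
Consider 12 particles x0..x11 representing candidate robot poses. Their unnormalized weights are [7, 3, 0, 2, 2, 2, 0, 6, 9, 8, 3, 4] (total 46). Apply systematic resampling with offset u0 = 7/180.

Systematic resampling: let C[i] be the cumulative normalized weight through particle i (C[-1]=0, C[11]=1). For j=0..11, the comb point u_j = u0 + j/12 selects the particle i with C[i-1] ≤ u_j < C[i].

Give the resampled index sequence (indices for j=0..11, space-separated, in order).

0 0 1 4 7 7 8 8 9 9 10 11

C = [7/46, 5/23, 5/23, 6/23, 7/23, 8/23, 8/23, 11/23, 31/46, 39/46, 21/23, 1]
j=0: u_0=7/180 ∈ [0, 7/46) → index 0
j=1: u_1=11/90 ∈ [0, 7/46) → index 0
j=2: u_2=37/180 ∈ [7/46, 5/23) → index 1
j=3: u_3=13/45 ∈ [6/23, 7/23) → index 4
j=4: u_4=67/180 ∈ [8/23, 11/23) → index 7
j=5: u_5=41/90 ∈ [8/23, 11/23) → index 7
j=6: u_6=97/180 ∈ [11/23, 31/46) → index 8
j=7: u_7=28/45 ∈ [11/23, 31/46) → index 8
j=8: u_8=127/180 ∈ [31/46, 39/46) → index 9
j=9: u_9=71/90 ∈ [31/46, 39/46) → index 9
j=10: u_10=157/180 ∈ [39/46, 21/23) → index 10
j=11: u_11=43/45 ∈ [21/23, 1) → index 11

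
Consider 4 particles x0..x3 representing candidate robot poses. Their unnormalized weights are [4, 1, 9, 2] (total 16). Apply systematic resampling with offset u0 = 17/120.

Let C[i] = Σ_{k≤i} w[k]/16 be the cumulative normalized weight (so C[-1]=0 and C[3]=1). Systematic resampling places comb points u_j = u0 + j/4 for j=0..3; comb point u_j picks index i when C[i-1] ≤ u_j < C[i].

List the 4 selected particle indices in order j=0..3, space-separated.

0 2 2 3

C = [1/4, 5/16, 7/8, 1]
j=0: u_0=17/120 ∈ [0, 1/4) → index 0
j=1: u_1=47/120 ∈ [5/16, 7/8) → index 2
j=2: u_2=77/120 ∈ [5/16, 7/8) → index 2
j=3: u_3=107/120 ∈ [7/8, 1) → index 3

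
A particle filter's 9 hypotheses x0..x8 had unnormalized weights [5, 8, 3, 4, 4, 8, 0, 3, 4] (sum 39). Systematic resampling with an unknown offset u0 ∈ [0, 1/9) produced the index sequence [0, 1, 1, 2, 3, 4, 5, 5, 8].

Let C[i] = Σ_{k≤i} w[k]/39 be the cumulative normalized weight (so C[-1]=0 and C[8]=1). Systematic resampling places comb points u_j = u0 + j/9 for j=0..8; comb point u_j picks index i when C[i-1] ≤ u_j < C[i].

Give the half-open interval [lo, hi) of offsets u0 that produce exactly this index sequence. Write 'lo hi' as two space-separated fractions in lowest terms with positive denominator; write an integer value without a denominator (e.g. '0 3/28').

C = [5/39, 1/3, 16/39, 20/39, 8/13, 32/39, 32/39, 35/39, 1]
j=0 picked index 0: u0 ∈ [0, 5/39)
j=1 picked index 1: u0 ∈ [2/117, 2/9)
j=2 picked index 1: u0 ∈ [-11/117, 1/9)
j=3 picked index 2: u0 ∈ [0, 1/13)
j=4 picked index 3: u0 ∈ [-4/117, 8/117)
j=5 picked index 4: u0 ∈ [-5/117, 7/117)
j=6 picked index 5: u0 ∈ [-2/39, 2/13)
j=7 picked index 5: u0 ∈ [-19/117, 5/117)
j=8 picked index 8: u0 ∈ [1/117, 1/9)
intersection: [2/117, 5/117)

2/117 5/117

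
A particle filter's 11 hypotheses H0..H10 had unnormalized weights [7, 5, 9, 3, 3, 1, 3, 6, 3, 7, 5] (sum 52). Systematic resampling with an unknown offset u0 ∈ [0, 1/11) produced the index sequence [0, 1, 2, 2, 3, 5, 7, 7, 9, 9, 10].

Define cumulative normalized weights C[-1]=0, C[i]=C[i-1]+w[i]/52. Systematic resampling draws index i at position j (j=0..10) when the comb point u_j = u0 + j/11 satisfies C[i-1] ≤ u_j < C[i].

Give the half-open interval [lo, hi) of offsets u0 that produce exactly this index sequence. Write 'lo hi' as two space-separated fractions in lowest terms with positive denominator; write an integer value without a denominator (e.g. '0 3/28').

C = [7/52, 3/13, 21/52, 6/13, 27/52, 7/13, 31/52, 37/52, 10/13, 47/52, 1]
j=0 picked index 0: u0 ∈ [0, 7/52)
j=1 picked index 1: u0 ∈ [25/572, 20/143)
j=2 picked index 2: u0 ∈ [7/143, 127/572)
j=3 picked index 2: u0 ∈ [-6/143, 75/572)
j=4 picked index 3: u0 ∈ [23/572, 14/143)
j=5 picked index 5: u0 ∈ [37/572, 12/143)
j=6 picked index 7: u0 ∈ [29/572, 95/572)
j=7 picked index 7: u0 ∈ [-23/572, 43/572)
j=8 picked index 9: u0 ∈ [6/143, 101/572)
j=9 picked index 9: u0 ∈ [-7/143, 49/572)
j=10 picked index 10: u0 ∈ [-3/572, 1/11)
intersection: [37/572, 43/572)

37/572 43/572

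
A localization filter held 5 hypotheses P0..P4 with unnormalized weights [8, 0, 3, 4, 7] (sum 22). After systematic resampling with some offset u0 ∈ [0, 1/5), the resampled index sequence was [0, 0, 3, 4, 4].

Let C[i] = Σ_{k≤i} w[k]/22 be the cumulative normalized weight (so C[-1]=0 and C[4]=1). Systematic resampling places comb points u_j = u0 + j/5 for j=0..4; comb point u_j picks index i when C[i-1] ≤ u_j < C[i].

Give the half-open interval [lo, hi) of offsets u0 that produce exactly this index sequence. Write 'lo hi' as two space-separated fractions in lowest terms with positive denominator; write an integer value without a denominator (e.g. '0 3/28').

1/10 9/55

C = [4/11, 4/11, 1/2, 15/22, 1]
j=0 picked index 0: u0 ∈ [0, 4/11)
j=1 picked index 0: u0 ∈ [-1/5, 9/55)
j=2 picked index 3: u0 ∈ [1/10, 31/110)
j=3 picked index 4: u0 ∈ [9/110, 2/5)
j=4 picked index 4: u0 ∈ [-13/110, 1/5)
intersection: [1/10, 9/55)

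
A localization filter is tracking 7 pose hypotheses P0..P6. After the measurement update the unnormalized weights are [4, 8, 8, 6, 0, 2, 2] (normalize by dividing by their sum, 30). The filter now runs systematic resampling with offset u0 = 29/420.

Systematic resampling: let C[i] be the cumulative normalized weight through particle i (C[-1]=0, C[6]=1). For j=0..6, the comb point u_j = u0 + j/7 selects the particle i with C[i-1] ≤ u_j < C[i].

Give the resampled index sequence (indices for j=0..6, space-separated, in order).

0 1 1 2 2 3 5

C = [2/15, 2/5, 2/3, 13/15, 13/15, 14/15, 1]
j=0: u_0=29/420 ∈ [0, 2/15) → index 0
j=1: u_1=89/420 ∈ [2/15, 2/5) → index 1
j=2: u_2=149/420 ∈ [2/15, 2/5) → index 1
j=3: u_3=209/420 ∈ [2/5, 2/3) → index 2
j=4: u_4=269/420 ∈ [2/5, 2/3) → index 2
j=5: u_5=47/60 ∈ [2/3, 13/15) → index 3
j=6: u_6=389/420 ∈ [13/15, 14/15) → index 5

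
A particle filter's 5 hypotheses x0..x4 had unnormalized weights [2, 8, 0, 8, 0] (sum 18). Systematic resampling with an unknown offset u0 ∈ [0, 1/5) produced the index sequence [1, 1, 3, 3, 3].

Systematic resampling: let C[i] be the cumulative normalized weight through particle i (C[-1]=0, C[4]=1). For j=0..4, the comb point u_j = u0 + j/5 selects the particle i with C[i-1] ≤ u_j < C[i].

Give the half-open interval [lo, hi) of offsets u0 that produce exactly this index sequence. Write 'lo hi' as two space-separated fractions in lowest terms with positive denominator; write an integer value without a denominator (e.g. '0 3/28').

7/45 1/5

C = [1/9, 5/9, 5/9, 1, 1]
j=0 picked index 1: u0 ∈ [1/9, 5/9)
j=1 picked index 1: u0 ∈ [-4/45, 16/45)
j=2 picked index 3: u0 ∈ [7/45, 3/5)
j=3 picked index 3: u0 ∈ [-2/45, 2/5)
j=4 picked index 3: u0 ∈ [-11/45, 1/5)
intersection: [7/45, 1/5)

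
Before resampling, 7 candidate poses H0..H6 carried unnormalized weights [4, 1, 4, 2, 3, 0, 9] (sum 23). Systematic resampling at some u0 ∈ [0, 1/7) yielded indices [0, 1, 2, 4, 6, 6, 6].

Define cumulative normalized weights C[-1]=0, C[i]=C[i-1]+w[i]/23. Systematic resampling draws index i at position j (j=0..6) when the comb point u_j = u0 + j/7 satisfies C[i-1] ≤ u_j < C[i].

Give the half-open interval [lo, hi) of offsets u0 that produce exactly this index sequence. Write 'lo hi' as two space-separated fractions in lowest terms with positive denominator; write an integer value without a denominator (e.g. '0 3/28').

8/161 12/161

C = [4/23, 5/23, 9/23, 11/23, 14/23, 14/23, 1]
j=0 picked index 0: u0 ∈ [0, 4/23)
j=1 picked index 1: u0 ∈ [5/161, 12/161)
j=2 picked index 2: u0 ∈ [-11/161, 17/161)
j=3 picked index 4: u0 ∈ [8/161, 29/161)
j=4 picked index 6: u0 ∈ [6/161, 3/7)
j=5 picked index 6: u0 ∈ [-17/161, 2/7)
j=6 picked index 6: u0 ∈ [-40/161, 1/7)
intersection: [8/161, 12/161)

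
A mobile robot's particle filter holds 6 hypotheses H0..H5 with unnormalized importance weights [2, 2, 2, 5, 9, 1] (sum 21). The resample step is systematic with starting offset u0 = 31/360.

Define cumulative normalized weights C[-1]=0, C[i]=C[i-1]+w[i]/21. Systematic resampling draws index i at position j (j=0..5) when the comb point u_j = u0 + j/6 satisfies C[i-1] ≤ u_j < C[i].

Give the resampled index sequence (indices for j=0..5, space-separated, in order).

C = [2/21, 4/21, 2/7, 11/21, 20/21, 1]
j=0: u_0=31/360 ∈ [0, 2/21) → index 0
j=1: u_1=91/360 ∈ [4/21, 2/7) → index 2
j=2: u_2=151/360 ∈ [2/7, 11/21) → index 3
j=3: u_3=211/360 ∈ [11/21, 20/21) → index 4
j=4: u_4=271/360 ∈ [11/21, 20/21) → index 4
j=5: u_5=331/360 ∈ [11/21, 20/21) → index 4

0 2 3 4 4 4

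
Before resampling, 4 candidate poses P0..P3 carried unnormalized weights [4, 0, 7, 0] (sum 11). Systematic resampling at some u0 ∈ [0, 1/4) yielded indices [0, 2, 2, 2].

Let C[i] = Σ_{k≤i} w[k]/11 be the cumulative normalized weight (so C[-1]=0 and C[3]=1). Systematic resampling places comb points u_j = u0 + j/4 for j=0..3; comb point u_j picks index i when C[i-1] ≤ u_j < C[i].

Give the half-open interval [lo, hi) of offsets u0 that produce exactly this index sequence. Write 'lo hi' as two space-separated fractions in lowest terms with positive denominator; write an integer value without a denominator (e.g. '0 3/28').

C = [4/11, 4/11, 1, 1]
j=0 picked index 0: u0 ∈ [0, 4/11)
j=1 picked index 2: u0 ∈ [5/44, 3/4)
j=2 picked index 2: u0 ∈ [-3/22, 1/2)
j=3 picked index 2: u0 ∈ [-17/44, 1/4)
intersection: [5/44, 1/4)

5/44 1/4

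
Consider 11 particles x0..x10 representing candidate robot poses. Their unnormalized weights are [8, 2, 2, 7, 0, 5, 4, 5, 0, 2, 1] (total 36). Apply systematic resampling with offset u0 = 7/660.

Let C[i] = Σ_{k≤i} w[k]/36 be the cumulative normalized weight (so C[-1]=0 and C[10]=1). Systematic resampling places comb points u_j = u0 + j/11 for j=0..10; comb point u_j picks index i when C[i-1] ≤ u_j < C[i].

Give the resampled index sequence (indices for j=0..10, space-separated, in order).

C = [2/9, 5/18, 1/3, 19/36, 19/36, 2/3, 7/9, 11/12, 11/12, 35/36, 1]
j=0: u_0=7/660 ∈ [0, 2/9) → index 0
j=1: u_1=67/660 ∈ [0, 2/9) → index 0
j=2: u_2=127/660 ∈ [0, 2/9) → index 0
j=3: u_3=17/60 ∈ [5/18, 1/3) → index 2
j=4: u_4=247/660 ∈ [1/3, 19/36) → index 3
j=5: u_5=307/660 ∈ [1/3, 19/36) → index 3
j=6: u_6=367/660 ∈ [19/36, 2/3) → index 5
j=7: u_7=427/660 ∈ [19/36, 2/3) → index 5
j=8: u_8=487/660 ∈ [2/3, 7/9) → index 6
j=9: u_9=547/660 ∈ [7/9, 11/12) → index 7
j=10: u_10=607/660 ∈ [11/12, 35/36) → index 9

0 0 0 2 3 3 5 5 6 7 9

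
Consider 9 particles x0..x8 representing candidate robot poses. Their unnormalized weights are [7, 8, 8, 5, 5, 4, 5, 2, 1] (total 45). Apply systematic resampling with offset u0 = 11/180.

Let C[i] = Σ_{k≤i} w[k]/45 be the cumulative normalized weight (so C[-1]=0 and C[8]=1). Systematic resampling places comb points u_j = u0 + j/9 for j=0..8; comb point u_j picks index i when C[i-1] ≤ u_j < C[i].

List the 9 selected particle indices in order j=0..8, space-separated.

C = [7/45, 1/3, 23/45, 28/45, 11/15, 37/45, 14/15, 44/45, 1]
j=0: u_0=11/180 ∈ [0, 7/45) → index 0
j=1: u_1=31/180 ∈ [7/45, 1/3) → index 1
j=2: u_2=17/60 ∈ [7/45, 1/3) → index 1
j=3: u_3=71/180 ∈ [1/3, 23/45) → index 2
j=4: u_4=91/180 ∈ [1/3, 23/45) → index 2
j=5: u_5=37/60 ∈ [23/45, 28/45) → index 3
j=6: u_6=131/180 ∈ [28/45, 11/15) → index 4
j=7: u_7=151/180 ∈ [37/45, 14/15) → index 6
j=8: u_8=19/20 ∈ [14/15, 44/45) → index 7

0 1 1 2 2 3 4 6 7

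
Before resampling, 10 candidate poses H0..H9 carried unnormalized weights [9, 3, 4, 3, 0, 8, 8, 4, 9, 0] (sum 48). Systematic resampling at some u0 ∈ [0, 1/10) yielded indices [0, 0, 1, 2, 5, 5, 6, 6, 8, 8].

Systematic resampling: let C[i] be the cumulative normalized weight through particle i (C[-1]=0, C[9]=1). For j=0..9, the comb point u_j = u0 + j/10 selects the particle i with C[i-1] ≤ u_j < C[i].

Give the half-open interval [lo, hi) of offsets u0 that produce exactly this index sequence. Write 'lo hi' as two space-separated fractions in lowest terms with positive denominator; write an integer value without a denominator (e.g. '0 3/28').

C = [3/16, 1/4, 1/3, 19/48, 19/48, 9/16, 35/48, 13/16, 1, 1]
j=0 picked index 0: u0 ∈ [0, 3/16)
j=1 picked index 0: u0 ∈ [-1/10, 7/80)
j=2 picked index 1: u0 ∈ [-1/80, 1/20)
j=3 picked index 2: u0 ∈ [-1/20, 1/30)
j=4 picked index 5: u0 ∈ [-1/240, 13/80)
j=5 picked index 5: u0 ∈ [-5/48, 1/16)
j=6 picked index 6: u0 ∈ [-3/80, 31/240)
j=7 picked index 6: u0 ∈ [-11/80, 7/240)
j=8 picked index 8: u0 ∈ [1/80, 1/5)
j=9 picked index 8: u0 ∈ [-7/80, 1/10)
intersection: [1/80, 7/240)

1/80 7/240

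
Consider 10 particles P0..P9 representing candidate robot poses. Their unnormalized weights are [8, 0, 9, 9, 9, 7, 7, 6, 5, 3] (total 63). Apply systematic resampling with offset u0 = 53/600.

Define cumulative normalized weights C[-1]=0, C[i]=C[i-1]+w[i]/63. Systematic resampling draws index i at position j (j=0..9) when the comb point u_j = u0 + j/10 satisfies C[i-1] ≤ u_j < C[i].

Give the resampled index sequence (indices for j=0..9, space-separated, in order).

C = [8/63, 8/63, 17/63, 26/63, 5/9, 2/3, 7/9, 55/63, 20/21, 1]
j=0: u_0=53/600 ∈ [0, 8/63) → index 0
j=1: u_1=113/600 ∈ [8/63, 17/63) → index 2
j=2: u_2=173/600 ∈ [17/63, 26/63) → index 3
j=3: u_3=233/600 ∈ [17/63, 26/63) → index 3
j=4: u_4=293/600 ∈ [26/63, 5/9) → index 4
j=5: u_5=353/600 ∈ [5/9, 2/3) → index 5
j=6: u_6=413/600 ∈ [2/3, 7/9) → index 6
j=7: u_7=473/600 ∈ [7/9, 55/63) → index 7
j=8: u_8=533/600 ∈ [55/63, 20/21) → index 8
j=9: u_9=593/600 ∈ [20/21, 1) → index 9

0 2 3 3 4 5 6 7 8 9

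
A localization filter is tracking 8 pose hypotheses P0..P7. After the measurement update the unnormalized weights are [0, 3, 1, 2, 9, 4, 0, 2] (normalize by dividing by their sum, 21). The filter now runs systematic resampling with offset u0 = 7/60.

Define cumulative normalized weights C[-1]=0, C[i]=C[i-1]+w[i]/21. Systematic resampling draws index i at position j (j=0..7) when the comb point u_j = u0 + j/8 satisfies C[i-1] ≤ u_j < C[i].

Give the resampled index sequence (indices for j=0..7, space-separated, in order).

C = [0, 1/7, 4/21, 2/7, 5/7, 19/21, 19/21, 1]
j=0: u_0=7/60 ∈ [0, 1/7) → index 1
j=1: u_1=29/120 ∈ [4/21, 2/7) → index 3
j=2: u_2=11/30 ∈ [2/7, 5/7) → index 4
j=3: u_3=59/120 ∈ [2/7, 5/7) → index 4
j=4: u_4=37/60 ∈ [2/7, 5/7) → index 4
j=5: u_5=89/120 ∈ [5/7, 19/21) → index 5
j=6: u_6=13/15 ∈ [5/7, 19/21) → index 5
j=7: u_7=119/120 ∈ [19/21, 1) → index 7

1 3 4 4 4 5 5 7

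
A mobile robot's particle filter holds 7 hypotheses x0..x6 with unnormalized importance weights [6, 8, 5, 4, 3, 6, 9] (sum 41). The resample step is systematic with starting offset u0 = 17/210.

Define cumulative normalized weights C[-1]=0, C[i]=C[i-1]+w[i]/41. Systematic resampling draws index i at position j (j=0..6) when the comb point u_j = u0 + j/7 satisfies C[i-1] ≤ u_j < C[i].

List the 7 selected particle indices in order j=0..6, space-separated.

C = [6/41, 14/41, 19/41, 23/41, 26/41, 32/41, 1]
j=0: u_0=17/210 ∈ [0, 6/41) → index 0
j=1: u_1=47/210 ∈ [6/41, 14/41) → index 1
j=2: u_2=11/30 ∈ [14/41, 19/41) → index 2
j=3: u_3=107/210 ∈ [19/41, 23/41) → index 3
j=4: u_4=137/210 ∈ [26/41, 32/41) → index 5
j=5: u_5=167/210 ∈ [32/41, 1) → index 6
j=6: u_6=197/210 ∈ [32/41, 1) → index 6

0 1 2 3 5 6 6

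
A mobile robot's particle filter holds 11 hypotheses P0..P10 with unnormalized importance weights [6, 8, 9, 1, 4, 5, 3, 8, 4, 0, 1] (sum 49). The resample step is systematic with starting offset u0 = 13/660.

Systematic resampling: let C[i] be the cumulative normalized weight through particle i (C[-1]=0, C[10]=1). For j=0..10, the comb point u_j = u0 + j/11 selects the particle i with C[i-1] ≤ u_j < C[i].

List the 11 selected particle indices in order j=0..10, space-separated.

C = [6/49, 2/7, 23/49, 24/49, 4/7, 33/49, 36/49, 44/49, 48/49, 48/49, 1]
j=0: u_0=13/660 ∈ [0, 6/49) → index 0
j=1: u_1=73/660 ∈ [0, 6/49) → index 0
j=2: u_2=133/660 ∈ [6/49, 2/7) → index 1
j=3: u_3=193/660 ∈ [2/7, 23/49) → index 2
j=4: u_4=23/60 ∈ [2/7, 23/49) → index 2
j=5: u_5=313/660 ∈ [23/49, 24/49) → index 3
j=6: u_6=373/660 ∈ [24/49, 4/7) → index 4
j=7: u_7=433/660 ∈ [4/7, 33/49) → index 5
j=8: u_8=493/660 ∈ [36/49, 44/49) → index 7
j=9: u_9=553/660 ∈ [36/49, 44/49) → index 7
j=10: u_10=613/660 ∈ [44/49, 48/49) → index 8

0 0 1 2 2 3 4 5 7 7 8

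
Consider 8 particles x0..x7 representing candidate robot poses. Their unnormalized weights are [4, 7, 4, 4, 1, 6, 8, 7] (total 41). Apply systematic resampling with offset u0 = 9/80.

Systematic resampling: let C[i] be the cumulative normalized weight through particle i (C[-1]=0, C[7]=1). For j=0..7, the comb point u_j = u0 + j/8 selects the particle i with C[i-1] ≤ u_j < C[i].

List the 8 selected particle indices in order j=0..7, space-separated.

C = [4/41, 11/41, 15/41, 19/41, 20/41, 26/41, 34/41, 1]
j=0: u_0=9/80 ∈ [4/41, 11/41) → index 1
j=1: u_1=19/80 ∈ [4/41, 11/41) → index 1
j=2: u_2=29/80 ∈ [11/41, 15/41) → index 2
j=3: u_3=39/80 ∈ [19/41, 20/41) → index 4
j=4: u_4=49/80 ∈ [20/41, 26/41) → index 5
j=5: u_5=59/80 ∈ [26/41, 34/41) → index 6
j=6: u_6=69/80 ∈ [34/41, 1) → index 7
j=7: u_7=79/80 ∈ [34/41, 1) → index 7

1 1 2 4 5 6 7 7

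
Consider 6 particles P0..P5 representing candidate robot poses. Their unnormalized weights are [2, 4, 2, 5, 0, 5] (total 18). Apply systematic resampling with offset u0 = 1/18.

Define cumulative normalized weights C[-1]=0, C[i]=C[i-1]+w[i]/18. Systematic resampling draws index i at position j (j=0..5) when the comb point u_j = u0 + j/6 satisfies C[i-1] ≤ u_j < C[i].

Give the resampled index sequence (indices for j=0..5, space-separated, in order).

0 1 2 3 5 5

C = [1/9, 1/3, 4/9, 13/18, 13/18, 1]
j=0: u_0=1/18 ∈ [0, 1/9) → index 0
j=1: u_1=2/9 ∈ [1/9, 1/3) → index 1
j=2: u_2=7/18 ∈ [1/3, 4/9) → index 2
j=3: u_3=5/9 ∈ [4/9, 13/18) → index 3
j=4: u_4=13/18 ∈ [13/18, 1) → index 5
j=5: u_5=8/9 ∈ [13/18, 1) → index 5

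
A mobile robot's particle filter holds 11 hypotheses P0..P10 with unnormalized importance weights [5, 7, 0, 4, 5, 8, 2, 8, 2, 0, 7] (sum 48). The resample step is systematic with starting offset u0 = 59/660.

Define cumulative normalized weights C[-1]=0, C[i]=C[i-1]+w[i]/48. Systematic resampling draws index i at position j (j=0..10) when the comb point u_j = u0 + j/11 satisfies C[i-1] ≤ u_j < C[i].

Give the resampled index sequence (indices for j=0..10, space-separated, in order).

0 1 3 4 5 5 6 7 8 10 10

C = [5/48, 1/4, 1/4, 1/3, 7/16, 29/48, 31/48, 13/16, 41/48, 41/48, 1]
j=0: u_0=59/660 ∈ [0, 5/48) → index 0
j=1: u_1=119/660 ∈ [5/48, 1/4) → index 1
j=2: u_2=179/660 ∈ [1/4, 1/3) → index 3
j=3: u_3=239/660 ∈ [1/3, 7/16) → index 4
j=4: u_4=299/660 ∈ [7/16, 29/48) → index 5
j=5: u_5=359/660 ∈ [7/16, 29/48) → index 5
j=6: u_6=419/660 ∈ [29/48, 31/48) → index 6
j=7: u_7=479/660 ∈ [31/48, 13/16) → index 7
j=8: u_8=49/60 ∈ [13/16, 41/48) → index 8
j=9: u_9=599/660 ∈ [41/48, 1) → index 10
j=10: u_10=659/660 ∈ [41/48, 1) → index 10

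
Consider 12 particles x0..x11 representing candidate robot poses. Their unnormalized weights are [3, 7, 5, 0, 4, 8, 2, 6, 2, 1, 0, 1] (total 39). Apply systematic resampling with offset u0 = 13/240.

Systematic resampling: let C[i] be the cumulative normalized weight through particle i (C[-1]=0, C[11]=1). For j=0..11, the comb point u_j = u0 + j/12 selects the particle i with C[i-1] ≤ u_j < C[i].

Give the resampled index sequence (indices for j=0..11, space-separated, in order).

0 1 1 2 4 4 5 5 6 7 7 9

C = [1/13, 10/39, 5/13, 5/13, 19/39, 9/13, 29/39, 35/39, 37/39, 38/39, 38/39, 1]
j=0: u_0=13/240 ∈ [0, 1/13) → index 0
j=1: u_1=11/80 ∈ [1/13, 10/39) → index 1
j=2: u_2=53/240 ∈ [1/13, 10/39) → index 1
j=3: u_3=73/240 ∈ [10/39, 5/13) → index 2
j=4: u_4=31/80 ∈ [5/13, 19/39) → index 4
j=5: u_5=113/240 ∈ [5/13, 19/39) → index 4
j=6: u_6=133/240 ∈ [19/39, 9/13) → index 5
j=7: u_7=51/80 ∈ [19/39, 9/13) → index 5
j=8: u_8=173/240 ∈ [9/13, 29/39) → index 6
j=9: u_9=193/240 ∈ [29/39, 35/39) → index 7
j=10: u_10=71/80 ∈ [29/39, 35/39) → index 7
j=11: u_11=233/240 ∈ [37/39, 38/39) → index 9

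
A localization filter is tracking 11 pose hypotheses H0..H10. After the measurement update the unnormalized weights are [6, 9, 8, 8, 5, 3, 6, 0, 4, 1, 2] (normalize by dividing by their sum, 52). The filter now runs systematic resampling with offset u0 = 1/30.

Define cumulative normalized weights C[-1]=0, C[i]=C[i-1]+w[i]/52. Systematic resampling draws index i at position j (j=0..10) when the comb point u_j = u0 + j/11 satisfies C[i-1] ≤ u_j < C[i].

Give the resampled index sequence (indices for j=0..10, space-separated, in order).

0 1 1 2 2 3 3 4 6 6 9

C = [3/26, 15/52, 23/52, 31/52, 9/13, 3/4, 45/52, 45/52, 49/52, 25/26, 1]
j=0: u_0=1/30 ∈ [0, 3/26) → index 0
j=1: u_1=41/330 ∈ [3/26, 15/52) → index 1
j=2: u_2=71/330 ∈ [3/26, 15/52) → index 1
j=3: u_3=101/330 ∈ [15/52, 23/52) → index 2
j=4: u_4=131/330 ∈ [15/52, 23/52) → index 2
j=5: u_5=161/330 ∈ [23/52, 31/52) → index 3
j=6: u_6=191/330 ∈ [23/52, 31/52) → index 3
j=7: u_7=221/330 ∈ [31/52, 9/13) → index 4
j=8: u_8=251/330 ∈ [3/4, 45/52) → index 6
j=9: u_9=281/330 ∈ [3/4, 45/52) → index 6
j=10: u_10=311/330 ∈ [49/52, 25/26) → index 9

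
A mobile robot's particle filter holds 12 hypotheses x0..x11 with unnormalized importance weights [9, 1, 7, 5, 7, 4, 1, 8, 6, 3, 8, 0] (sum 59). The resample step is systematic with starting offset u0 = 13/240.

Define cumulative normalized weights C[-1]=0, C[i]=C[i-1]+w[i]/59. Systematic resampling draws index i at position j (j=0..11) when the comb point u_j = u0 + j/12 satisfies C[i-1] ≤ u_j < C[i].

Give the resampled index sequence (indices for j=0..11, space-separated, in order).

0 0 2 3 4 4 5 7 8 8 10 10

C = [9/59, 10/59, 17/59, 22/59, 29/59, 33/59, 34/59, 42/59, 48/59, 51/59, 1, 1]
j=0: u_0=13/240 ∈ [0, 9/59) → index 0
j=1: u_1=11/80 ∈ [0, 9/59) → index 0
j=2: u_2=53/240 ∈ [10/59, 17/59) → index 2
j=3: u_3=73/240 ∈ [17/59, 22/59) → index 3
j=4: u_4=31/80 ∈ [22/59, 29/59) → index 4
j=5: u_5=113/240 ∈ [22/59, 29/59) → index 4
j=6: u_6=133/240 ∈ [29/59, 33/59) → index 5
j=7: u_7=51/80 ∈ [34/59, 42/59) → index 7
j=8: u_8=173/240 ∈ [42/59, 48/59) → index 8
j=9: u_9=193/240 ∈ [42/59, 48/59) → index 8
j=10: u_10=71/80 ∈ [51/59, 1) → index 10
j=11: u_11=233/240 ∈ [51/59, 1) → index 10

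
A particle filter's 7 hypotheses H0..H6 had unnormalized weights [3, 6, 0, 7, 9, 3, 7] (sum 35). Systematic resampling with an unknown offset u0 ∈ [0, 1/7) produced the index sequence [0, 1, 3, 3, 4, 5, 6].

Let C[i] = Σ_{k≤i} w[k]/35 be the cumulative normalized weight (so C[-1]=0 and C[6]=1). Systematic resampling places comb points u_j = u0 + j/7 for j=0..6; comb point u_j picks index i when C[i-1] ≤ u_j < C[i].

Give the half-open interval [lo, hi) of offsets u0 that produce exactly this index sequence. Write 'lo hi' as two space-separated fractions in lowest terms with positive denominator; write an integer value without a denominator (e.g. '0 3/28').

0 1/35

C = [3/35, 9/35, 9/35, 16/35, 5/7, 4/5, 1]
j=0 picked index 0: u0 ∈ [0, 3/35)
j=1 picked index 1: u0 ∈ [-2/35, 4/35)
j=2 picked index 3: u0 ∈ [-1/35, 6/35)
j=3 picked index 3: u0 ∈ [-6/35, 1/35)
j=4 picked index 4: u0 ∈ [-4/35, 1/7)
j=5 picked index 5: u0 ∈ [0, 3/35)
j=6 picked index 6: u0 ∈ [-2/35, 1/7)
intersection: [0, 1/35)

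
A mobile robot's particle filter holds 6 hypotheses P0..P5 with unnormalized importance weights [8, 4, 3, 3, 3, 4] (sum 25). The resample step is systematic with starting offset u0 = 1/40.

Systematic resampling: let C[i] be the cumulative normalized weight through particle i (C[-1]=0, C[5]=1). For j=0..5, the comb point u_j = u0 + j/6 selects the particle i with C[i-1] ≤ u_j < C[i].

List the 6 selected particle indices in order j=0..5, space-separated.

C = [8/25, 12/25, 3/5, 18/25, 21/25, 1]
j=0: u_0=1/40 ∈ [0, 8/25) → index 0
j=1: u_1=23/120 ∈ [0, 8/25) → index 0
j=2: u_2=43/120 ∈ [8/25, 12/25) → index 1
j=3: u_3=21/40 ∈ [12/25, 3/5) → index 2
j=4: u_4=83/120 ∈ [3/5, 18/25) → index 3
j=5: u_5=103/120 ∈ [21/25, 1) → index 5

0 0 1 2 3 5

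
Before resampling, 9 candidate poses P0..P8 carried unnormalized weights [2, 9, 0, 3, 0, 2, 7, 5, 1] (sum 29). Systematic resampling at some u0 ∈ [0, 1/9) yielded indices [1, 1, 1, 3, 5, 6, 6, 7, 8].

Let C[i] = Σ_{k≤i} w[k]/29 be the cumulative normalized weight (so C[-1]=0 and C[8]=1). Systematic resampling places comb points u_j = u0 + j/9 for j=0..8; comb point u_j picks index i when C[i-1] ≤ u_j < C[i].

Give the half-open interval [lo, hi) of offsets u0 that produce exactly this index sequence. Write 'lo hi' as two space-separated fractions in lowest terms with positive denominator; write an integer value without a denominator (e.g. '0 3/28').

C = [2/29, 11/29, 11/29, 14/29, 14/29, 16/29, 23/29, 28/29, 1]
j=0 picked index 1: u0 ∈ [2/29, 11/29)
j=1 picked index 1: u0 ∈ [-11/261, 70/261)
j=2 picked index 1: u0 ∈ [-40/261, 41/261)
j=3 picked index 3: u0 ∈ [4/87, 13/87)
j=4 picked index 5: u0 ∈ [10/261, 28/261)
j=5 picked index 6: u0 ∈ [-1/261, 62/261)
j=6 picked index 6: u0 ∈ [-10/87, 11/87)
j=7 picked index 7: u0 ∈ [4/261, 49/261)
j=8 picked index 8: u0 ∈ [20/261, 1/9)
intersection: [20/261, 28/261)

20/261 28/261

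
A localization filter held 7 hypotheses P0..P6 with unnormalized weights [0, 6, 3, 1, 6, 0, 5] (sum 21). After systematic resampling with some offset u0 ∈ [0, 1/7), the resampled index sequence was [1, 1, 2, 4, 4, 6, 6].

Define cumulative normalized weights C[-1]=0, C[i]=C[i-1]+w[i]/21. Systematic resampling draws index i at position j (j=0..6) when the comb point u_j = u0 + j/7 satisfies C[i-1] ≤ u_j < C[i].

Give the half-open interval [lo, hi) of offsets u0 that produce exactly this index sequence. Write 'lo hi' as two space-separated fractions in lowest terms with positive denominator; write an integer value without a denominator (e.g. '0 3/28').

C = [0, 2/7, 3/7, 10/21, 16/21, 16/21, 1]
j=0 picked index 1: u0 ∈ [0, 2/7)
j=1 picked index 1: u0 ∈ [-1/7, 1/7)
j=2 picked index 2: u0 ∈ [0, 1/7)
j=3 picked index 4: u0 ∈ [1/21, 1/3)
j=4 picked index 4: u0 ∈ [-2/21, 4/21)
j=5 picked index 6: u0 ∈ [1/21, 2/7)
j=6 picked index 6: u0 ∈ [-2/21, 1/7)
intersection: [1/21, 1/7)

1/21 1/7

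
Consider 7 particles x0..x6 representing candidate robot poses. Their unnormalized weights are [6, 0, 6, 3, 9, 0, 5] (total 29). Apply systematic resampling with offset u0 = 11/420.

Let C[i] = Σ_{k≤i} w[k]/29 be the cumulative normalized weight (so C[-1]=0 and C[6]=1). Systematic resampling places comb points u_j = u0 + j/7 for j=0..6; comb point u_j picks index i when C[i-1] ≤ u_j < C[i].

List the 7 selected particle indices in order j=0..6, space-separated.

C = [6/29, 6/29, 12/29, 15/29, 24/29, 24/29, 1]
j=0: u_0=11/420 ∈ [0, 6/29) → index 0
j=1: u_1=71/420 ∈ [0, 6/29) → index 0
j=2: u_2=131/420 ∈ [6/29, 12/29) → index 2
j=3: u_3=191/420 ∈ [12/29, 15/29) → index 3
j=4: u_4=251/420 ∈ [15/29, 24/29) → index 4
j=5: u_5=311/420 ∈ [15/29, 24/29) → index 4
j=6: u_6=53/60 ∈ [24/29, 1) → index 6

0 0 2 3 4 4 6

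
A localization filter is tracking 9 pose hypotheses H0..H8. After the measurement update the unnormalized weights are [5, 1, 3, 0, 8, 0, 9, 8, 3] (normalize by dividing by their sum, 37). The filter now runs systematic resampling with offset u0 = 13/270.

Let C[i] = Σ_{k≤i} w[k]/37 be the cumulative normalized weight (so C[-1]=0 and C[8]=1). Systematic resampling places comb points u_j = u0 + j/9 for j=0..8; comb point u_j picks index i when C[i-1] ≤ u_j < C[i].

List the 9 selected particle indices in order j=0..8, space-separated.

0 1 4 4 6 6 7 7 8

C = [5/37, 6/37, 9/37, 9/37, 17/37, 17/37, 26/37, 34/37, 1]
j=0: u_0=13/270 ∈ [0, 5/37) → index 0
j=1: u_1=43/270 ∈ [5/37, 6/37) → index 1
j=2: u_2=73/270 ∈ [9/37, 17/37) → index 4
j=3: u_3=103/270 ∈ [9/37, 17/37) → index 4
j=4: u_4=133/270 ∈ [17/37, 26/37) → index 6
j=5: u_5=163/270 ∈ [17/37, 26/37) → index 6
j=6: u_6=193/270 ∈ [26/37, 34/37) → index 7
j=7: u_7=223/270 ∈ [26/37, 34/37) → index 7
j=8: u_8=253/270 ∈ [34/37, 1) → index 8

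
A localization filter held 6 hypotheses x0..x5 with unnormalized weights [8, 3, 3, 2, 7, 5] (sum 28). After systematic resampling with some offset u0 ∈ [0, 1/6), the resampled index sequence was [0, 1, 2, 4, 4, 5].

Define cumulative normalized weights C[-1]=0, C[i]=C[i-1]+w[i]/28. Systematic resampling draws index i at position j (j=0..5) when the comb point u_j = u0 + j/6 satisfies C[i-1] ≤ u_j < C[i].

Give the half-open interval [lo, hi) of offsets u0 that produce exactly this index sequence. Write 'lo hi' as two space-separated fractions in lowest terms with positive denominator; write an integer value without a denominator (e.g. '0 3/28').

5/42 13/84

C = [2/7, 11/28, 1/2, 4/7, 23/28, 1]
j=0 picked index 0: u0 ∈ [0, 2/7)
j=1 picked index 1: u0 ∈ [5/42, 19/84)
j=2 picked index 2: u0 ∈ [5/84, 1/6)
j=3 picked index 4: u0 ∈ [1/14, 9/28)
j=4 picked index 4: u0 ∈ [-2/21, 13/84)
j=5 picked index 5: u0 ∈ [-1/84, 1/6)
intersection: [5/42, 13/84)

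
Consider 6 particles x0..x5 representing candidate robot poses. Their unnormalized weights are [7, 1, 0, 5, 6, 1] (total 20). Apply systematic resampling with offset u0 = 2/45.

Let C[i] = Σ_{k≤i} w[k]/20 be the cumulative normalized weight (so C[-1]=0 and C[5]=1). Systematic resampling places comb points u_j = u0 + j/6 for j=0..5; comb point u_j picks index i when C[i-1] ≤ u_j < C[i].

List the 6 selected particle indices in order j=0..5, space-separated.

0 0 1 3 4 4

C = [7/20, 2/5, 2/5, 13/20, 19/20, 1]
j=0: u_0=2/45 ∈ [0, 7/20) → index 0
j=1: u_1=19/90 ∈ [0, 7/20) → index 0
j=2: u_2=17/45 ∈ [7/20, 2/5) → index 1
j=3: u_3=49/90 ∈ [2/5, 13/20) → index 3
j=4: u_4=32/45 ∈ [13/20, 19/20) → index 4
j=5: u_5=79/90 ∈ [13/20, 19/20) → index 4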